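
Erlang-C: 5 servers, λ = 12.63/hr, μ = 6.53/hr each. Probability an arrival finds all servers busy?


a = λ/μ = 1.9342; ρ = a/5 = 0.3868
P₀ = 0.143647 (from M/M/c formula)
C(c,a) = [a^c/(c!(1−ρ))]·P₀ = [27.06767/(120·0.6132)]·0.143647
= 0.36787·0.143647 = 0.052843

Final: 0.052843


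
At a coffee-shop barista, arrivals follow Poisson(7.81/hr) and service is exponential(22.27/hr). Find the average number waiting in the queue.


ρ = 7.81/22.27 = 0.3507
Lq = ρ²/(1−ρ) = 0.1230/0.6493 = 0.1894

Final: 0.1894


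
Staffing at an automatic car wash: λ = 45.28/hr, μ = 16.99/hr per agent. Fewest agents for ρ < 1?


Stability requires cμ > λ ⇔ c > λ/μ.
λ/μ = 45.28/16.99 = 2.6651
Minimum integer c = ⌊2.6651⌋ + 1 = 3
Check: 3·16.99 = 50.97 > 45.28, while 2·16.99 = 33.98 ≤ 45.28

Final: 3 servers


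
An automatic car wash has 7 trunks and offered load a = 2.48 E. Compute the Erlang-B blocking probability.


B(c,a) = (a^c/c!) / Σ_{k=0}^{c} a^k/k!
a^7/7! = 0.114480
Σ terms (k=0..7): 1.00000 + 2.48000 + 3.07520 + 2.54217 + 1.57614 + 0.78177 + 0.32313 + 0.11448 = 11.892885
B = 0.114480/11.892885 = 0.009626

Final: 0.009626


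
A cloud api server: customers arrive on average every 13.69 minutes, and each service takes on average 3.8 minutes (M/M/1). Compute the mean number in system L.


λ = 60/13.69 = 4.3828 /hr
μ = 60/3.8 = 15.7895 /hr
ρ = λ/μ = 4.3828/15.7895 = 0.2776
L = ρ/(1−ρ) = 0.2776/0.7224 = 0.3842

Final: 0.3842


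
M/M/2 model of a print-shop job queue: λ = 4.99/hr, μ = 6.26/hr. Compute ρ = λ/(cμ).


ρ = λ/(cμ) = 4.99/(2·6.26) = 4.99/12.52 = 0.3986

Final: 0.3986


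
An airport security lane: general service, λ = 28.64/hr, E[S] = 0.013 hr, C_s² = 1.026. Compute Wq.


ρ = λ·E[S] = 28.64·0.013 = 0.3723
E[S²] = E[S]²(1+C_s²) = 0.013²·(1+1.026) = 0.0003424
Wq = λ·E[S²]/(2(1−ρ)) = 28.64·0.0003424/(2·0.6277) = 0.007811 hr

Final: 0.007811 hr


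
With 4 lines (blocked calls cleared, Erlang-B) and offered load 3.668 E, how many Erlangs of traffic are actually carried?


B(4,3.668) = 0.277675 (Erlang-B)
Carried load = a(1 − B) = 3.668·(1 − 0.277675) = 3.668·0.722325 = 2.6495 E

Final: 2.6495 Erlangs


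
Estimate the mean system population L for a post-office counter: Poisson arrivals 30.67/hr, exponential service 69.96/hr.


ρ = λ/μ = 30.67/69.96 = 0.4384
L = ρ/(1−ρ) = 0.4384/(1 − 0.4384) = 0.4384/0.5616 = 0.7806

Final: 0.7806


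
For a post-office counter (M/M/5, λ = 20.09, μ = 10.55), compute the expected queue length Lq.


a = λ/μ = 1.9043; ρ = a/5 = 0.3809
P₀ = 0.148078
Lq = P₀·a^c·ρ / (c!·(1−ρ)²) = 0.148078·25.04018·0.3809/(120·0.38334)
= 0.03070

Final: 0.03070


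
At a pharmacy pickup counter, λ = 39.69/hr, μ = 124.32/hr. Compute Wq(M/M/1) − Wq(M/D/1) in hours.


ρ = 39.69/124.32 = 0.3193
Wq(M/M/1) = ρ/(μ−λ) = 0.3193/84.63 = 0.003772 hr
Wq(M/D/1) = ρ/(2(μ−λ)) = 0.001886 hr
Savings = 0.003772 − 0.001886 = 0.001886 hr

Final: 0.001886 hr


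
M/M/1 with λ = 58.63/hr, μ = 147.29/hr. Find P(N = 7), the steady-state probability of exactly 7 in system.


ρ = 58.63/147.29 = 0.3981
P_n = (1−ρ)·ρ^n = (1 − 0.3981)·0.3981^7 = 0.6019·0.001584 = 0.0009532

Final: 0.0009532


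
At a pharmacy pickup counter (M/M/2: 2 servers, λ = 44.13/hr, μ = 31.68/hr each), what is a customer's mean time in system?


a = 1.3930; ρ = 0.6965; P₀ = 0.178900
Lq = P₀·a^c·ρ/(c!(1−ρ)²) = 1.31241
Wq = Lq/λ = 1.31241/44.13 = 0.02974 hr
W = Wq + 1/μ = 0.02974 + 0.03157 = 0.06131 hr

Final: 0.06131 hr


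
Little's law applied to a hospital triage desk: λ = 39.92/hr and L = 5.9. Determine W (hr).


W = L/λ = 5.9/39.92 = 0.1478 hr

Final: 0.1478 hr


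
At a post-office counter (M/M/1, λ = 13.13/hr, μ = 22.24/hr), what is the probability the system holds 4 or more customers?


ρ = 13.13/22.24 = 0.5904
P(N ≥ n) = ρ^n = 0.5904^4 = 0.121484

Final: 0.121484


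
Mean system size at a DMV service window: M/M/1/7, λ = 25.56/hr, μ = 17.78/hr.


ρ = 25.56/17.78 = 1.4376
L = ρ[1 − (K+1)ρ^K + Kρ^(K+1)] / [(1−ρ)(1−ρ^(K+1))]
Numerator: 1.4376·(1 − 8·12.688306 + 7·18.240332) = 39.067232
Denominator: (-0.4376)·(-17.240332) = 7.543857
L = 39.067232/7.543857 = 5.1787

Final: 5.1787


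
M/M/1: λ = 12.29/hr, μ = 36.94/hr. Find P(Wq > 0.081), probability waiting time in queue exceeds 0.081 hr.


ρ = 12.29/36.94 = 0.3327
P(Wq > t) = ρ·e^{−(μ−λ)t} = 0.3327·e^{−1.9967}
= 0.3327·0.135789 = 0.045177

Final: 0.045177


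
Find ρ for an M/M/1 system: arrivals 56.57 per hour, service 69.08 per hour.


ρ = λ/μ = 56.57/69.08 = 0.8189

Final: 0.8189


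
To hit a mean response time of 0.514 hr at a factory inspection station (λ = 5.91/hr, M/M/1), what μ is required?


W = 1/(μ−λ) ⇒ μ − λ = 1/W = 1/0.514 = 1.9455
μ = λ + 1/W = 5.91 + 1.9455 = 7.8555 per hr

Final: 7.8555 /hr


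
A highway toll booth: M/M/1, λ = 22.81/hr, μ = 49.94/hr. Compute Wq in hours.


ρ = 22.81/49.94 = 0.4567
Wq = ρ/(μ−λ) = 0.4567/(49.94 − 22.81) = 0.4567/27.13 = 0.01684 hr

Final: 0.01684 hr


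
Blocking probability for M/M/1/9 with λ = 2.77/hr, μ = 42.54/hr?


ρ = λ/μ = 2.77/42.54 = 0.06512
P_K = (1−ρ)ρ^K/(1−ρ^(K+1)) = (0.9349·2.104e-11)/(1 − 1.370e-12)
= 1.967e-11/1.000000 = 1.967e-11

Final: 1.967e-11


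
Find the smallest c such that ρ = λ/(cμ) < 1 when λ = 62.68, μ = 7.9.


Stability requires cμ > λ ⇔ c > λ/μ.
λ/μ = 62.68/7.9 = 7.9342
Minimum integer c = ⌊7.9342⌋ + 1 = 8
Check: 8·7.9 = 63.20 > 62.68, while 7·7.9 = 55.30 ≤ 62.68

Final: 8 servers


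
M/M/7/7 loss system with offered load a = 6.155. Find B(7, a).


B(c,a) = (a^c/c!) / Σ_{k=0}^{c} a^k/k!
a^7/7! = 66.399661
Σ terms (k=0..7): 1.00000 + 6.15500 + 18.94201 + 38.86270 + 59.79997 + 73.61377 + 75.51546 + 66.39966 = 340.288565
B = 66.399661/340.288565 = 0.195128

Final: 0.195128


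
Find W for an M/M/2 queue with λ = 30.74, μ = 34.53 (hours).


a = 0.8902; ρ = 0.4451; P₀ = 0.383968
Lq = P₀·a^c·ρ/(c!(1−ρ)²) = 0.21997
Wq = Lq/λ = 0.21997/30.74 = 0.007156 hr
W = Wq + 1/μ = 0.007156 + 0.02896 = 0.03612 hr

Final: 0.03612 hr


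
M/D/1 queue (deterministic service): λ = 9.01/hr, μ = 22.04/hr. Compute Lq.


ρ = 9.01/22.04 = 0.4088
M/D/1: Lq = ρ²/(2(1−ρ)) = 0.1671/(2·0.5912) = 0.14134

Final: 0.14134


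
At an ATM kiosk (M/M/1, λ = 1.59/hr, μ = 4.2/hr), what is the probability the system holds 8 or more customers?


ρ = 1.59/4.2 = 0.3786
P(N ≥ n) = ρ^n = 0.3786^8 = 0.0004219

Final: 0.0004219


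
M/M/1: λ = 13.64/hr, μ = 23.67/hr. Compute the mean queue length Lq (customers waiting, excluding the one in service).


ρ = 13.64/23.67 = 0.5763
Lq = ρ²/(1−ρ) = 0.3321/0.4237 = 0.7837

Final: 0.7837


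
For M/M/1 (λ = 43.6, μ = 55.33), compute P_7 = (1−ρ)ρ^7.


ρ = 43.6/55.33 = 0.7880
P_n = (1−ρ)·ρ^n = (1 − 0.7880)·0.7880^7 = 0.2120·0.188660 = 0.039996

Final: 0.039996


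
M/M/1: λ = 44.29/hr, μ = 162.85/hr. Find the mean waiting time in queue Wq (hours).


ρ = 44.29/162.85 = 0.2720
Wq = ρ/(μ−λ) = 0.2720/(162.85 − 44.29) = 0.2720/118.56 = 0.002294 hr

Final: 0.002294 hr


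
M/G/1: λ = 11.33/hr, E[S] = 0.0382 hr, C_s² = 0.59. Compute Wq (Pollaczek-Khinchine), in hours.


ρ = λ·E[S] = 11.33·0.0382 = 0.4328
E[S²] = E[S]²(1+C_s²) = 0.0382²·(1+0.59) = 0.002320
Wq = λ·E[S²]/(2(1−ρ)) = 11.33·0.002320/(2·0.5672) = 0.02317 hr

Final: 0.02317 hr


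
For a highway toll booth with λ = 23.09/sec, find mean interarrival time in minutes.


Mean interarrival time = 1/λ = 1/23.09 second = 0.04331 second
In minutes: 0.04331 × 0.0166667 = 0.0007218 min

Final: 0.0007218 min


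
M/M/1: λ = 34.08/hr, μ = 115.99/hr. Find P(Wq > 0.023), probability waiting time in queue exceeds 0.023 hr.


ρ = 34.08/115.99 = 0.2938
P(Wq > t) = ρ·e^{−(μ−λ)t} = 0.2938·e^{−1.8839}
= 0.2938·0.151992 = 0.044658

Final: 0.044658


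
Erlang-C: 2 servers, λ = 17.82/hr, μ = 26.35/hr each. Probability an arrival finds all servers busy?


a = λ/μ = 0.6763; ρ = a/2 = 0.3381
P₀ = 0.494611 (from M/M/c formula)
C(c,a) = [a^c/(c!(1−ρ))]·P₀ = [0.45736/(2·0.6619)]·0.494611
= 0.34551·0.494611 = 0.170892

Final: 0.170892


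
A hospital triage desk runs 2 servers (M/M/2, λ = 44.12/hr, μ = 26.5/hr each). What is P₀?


a = λ/μ = 44.12/26.5 = 1.6649; ρ = a/c = 0.8325
Σ_{k=0}^{1} a^k/k! (terms k=0..1) = 1.00000 + 1.66491 = 2.66491
Tail: a^2/(2!(1−ρ)) = 2.77191/(2·0.1675) = 8.27203
P₀ = 1/(2.66491 + 8.27203) = 1/10.93694 = 0.091433

Final: 0.091433


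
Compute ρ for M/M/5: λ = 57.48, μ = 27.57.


ρ = λ/(cμ) = 57.48/(5·27.57) = 57.48/137.85 = 0.4170

Final: 0.4170


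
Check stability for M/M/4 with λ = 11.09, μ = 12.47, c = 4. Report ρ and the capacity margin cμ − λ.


Total capacity cμ = 4·12.47 = 49.88/hr
ρ = λ/(cμ) = 11.09/49.88 = 0.2223
Stable ⇔ ρ < 1: YES
Spare capacity = cμ − λ = 49.88 − 11.09 = 38.79/hr

Final: ρ = 0.2223; stable; margin = 38.79/hr


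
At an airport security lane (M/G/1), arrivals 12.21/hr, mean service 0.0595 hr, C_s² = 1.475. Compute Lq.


ρ = λ·E[S] = 12.21·0.0595 = 0.7265
Lq = ρ²(1+C_s²)/(2(1−ρ)) = 0.5278·(1+1.475)/(2·0.2735)
= 0.5278·2.4750/0.5470 = 2.38806

Final: 2.38806


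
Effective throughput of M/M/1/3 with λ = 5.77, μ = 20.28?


ρ = 0.2845; P_K = (1−ρ)ρ^3/(1−ρ^4) = 0.016587
λ_eff = λ(1 − P_K) = 5.77·(1 − 0.016587) = 5.77·0.983413 = 5.6743 /hr

Final: 5.6743 /hr


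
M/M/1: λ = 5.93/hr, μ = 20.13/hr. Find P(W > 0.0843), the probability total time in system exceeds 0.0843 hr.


W ~ Exponential(μ−λ) for M/M/1.
μ − λ = 20.13 − 5.93 = 14.2000
P(W > t) = e^{−(μ−λ)t} = e^{−1.1971} = 0.302081

Final: 0.302081


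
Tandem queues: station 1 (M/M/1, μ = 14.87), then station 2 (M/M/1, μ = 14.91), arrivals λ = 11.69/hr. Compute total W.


Each node sees arrival rate λ = 11.69/hr (tandem ⇒ throughput preserved).
W₁ = 1/(μ₁−λ) = 1/(14.87−11.69) = 0.31447 hr
W₂ = 1/(μ₂−λ) = 1/(14.91−11.69) = 0.31056 hr
W_total = W₁ + W₂ = 0.31447 + 0.31056 = 0.62502 hr

Final: 0.62502 hr


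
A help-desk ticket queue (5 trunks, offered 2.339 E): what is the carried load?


B(5,2.339) = 0.058121 (Erlang-B)
Carried load = a(1 − B) = 2.339·(1 − 0.058121) = 2.339·0.941879 = 2.2031 E

Final: 2.2031 Erlangs


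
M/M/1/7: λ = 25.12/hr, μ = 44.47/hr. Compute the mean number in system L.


ρ = 25.12/44.47 = 0.5649
L = ρ[1 − (K+1)ρ^K + Kρ^(K+1)] / [(1−ρ)(1−ρ^(K+1))]
Numerator: 0.5649·(1 − 8·0.018351 + 7·0.010366) = 0.522935
Denominator: (0.4351)·(0.989634) = 0.430614
L = 0.522935/0.430614 = 1.2144

Final: 1.2144


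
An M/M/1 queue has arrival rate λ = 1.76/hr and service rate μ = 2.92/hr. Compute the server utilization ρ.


ρ = λ/μ = 1.76/2.92 = 0.6027

Final: 0.6027


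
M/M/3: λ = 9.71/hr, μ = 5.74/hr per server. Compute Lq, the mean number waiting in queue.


a = λ/μ = 1.6916; ρ = a/3 = 0.5639
P₀ = 0.167436
Lq = P₀·a^c·ρ / (c!·(1−ρ)²) = 0.167436·4.84085·0.5639/(6·0.19020)
= 0.40049

Final: 0.40049


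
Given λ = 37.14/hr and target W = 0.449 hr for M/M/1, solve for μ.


W = 1/(μ−λ) ⇒ μ − λ = 1/W = 1/0.449 = 2.2272
μ = λ + 1/W = 37.14 + 2.2272 = 39.3672 per hr

Final: 39.3672 /hr


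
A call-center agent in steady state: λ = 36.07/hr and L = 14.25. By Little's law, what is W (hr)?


W = L/λ = 14.25/36.07 = 0.3951 hr

Final: 0.3951 hr


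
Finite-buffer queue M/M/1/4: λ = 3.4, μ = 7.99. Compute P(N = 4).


ρ = λ/μ = 3.4/7.99 = 0.4255
P_K = (1−ρ)ρ^K/(1−ρ^(K+1)) = (0.5745·0.032789)/(1 − 0.013953)
= 0.018836/0.986047 = 0.019103

Final: 0.019103


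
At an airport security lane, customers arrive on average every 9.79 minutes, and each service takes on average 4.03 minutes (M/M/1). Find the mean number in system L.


λ = 60/9.79 = 6.1287 /hr
μ = 60/4.03 = 14.8883 /hr
ρ = λ/μ = 6.1287/14.8883 = 0.4116
L = ρ/(1−ρ) = 0.4116/0.5884 = 0.6997

Final: 0.6997


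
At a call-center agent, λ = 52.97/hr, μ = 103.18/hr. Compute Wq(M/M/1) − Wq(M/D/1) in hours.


ρ = 52.97/103.18 = 0.5134
Wq(M/M/1) = ρ/(μ−λ) = 0.5134/50.21 = 0.01022 hr
Wq(M/D/1) = ρ/(2(μ−λ)) = 0.005112 hr
Savings = 0.01022 − 0.005112 = 0.005112 hr

Final: 0.005112 hr


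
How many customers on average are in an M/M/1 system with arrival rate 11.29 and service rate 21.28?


ρ = λ/μ = 11.29/21.28 = 0.5305
L = ρ/(1−ρ) = 0.5305/(1 − 0.5305) = 0.5305/0.4695 = 1.1301

Final: 1.1301


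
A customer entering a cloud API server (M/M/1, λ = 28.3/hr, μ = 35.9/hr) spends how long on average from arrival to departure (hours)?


W = 1/(μ−λ) = 1/(35.9 − 28.3) = 1/7.60 = 0.1316 hr

Final: 0.1316 hr


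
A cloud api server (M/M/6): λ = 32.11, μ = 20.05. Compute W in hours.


a = 1.6015; ρ = 0.2669; P₀ = 0.201519
Lq = P₀·a^c·ρ/(c!(1−ρ)²) = 0.002345
Wq = Lq/λ = 0.002345/32.11 = 0.00007304 hr
W = Wq + 1/μ = 0.00007304 + 0.04988 = 0.04995 hr

Final: 0.04995 hr


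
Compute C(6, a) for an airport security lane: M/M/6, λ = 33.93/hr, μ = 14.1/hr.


a = λ/μ = 2.4064; ρ = a/6 = 0.4011
P₀ = 0.089734 (from M/M/c formula)
C(c,a) = [a^c/(c!(1−ρ))]·P₀ = [194.17284/(720·0.5989)]·0.089734
= 0.45027·0.089734 = 0.040405

Final: 0.040405


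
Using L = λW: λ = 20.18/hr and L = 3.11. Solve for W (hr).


W = L/λ = 3.11/20.18 = 0.1541 hr

Final: 0.1541 hr


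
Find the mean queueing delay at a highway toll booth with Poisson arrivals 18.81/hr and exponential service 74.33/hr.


ρ = 18.81/74.33 = 0.2531
Wq = ρ/(μ−λ) = 0.2531/(74.33 − 18.81) = 0.2531/55.52 = 0.004558 hr

Final: 0.004558 hr


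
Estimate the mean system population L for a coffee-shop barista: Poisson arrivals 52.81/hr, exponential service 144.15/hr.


ρ = λ/μ = 52.81/144.15 = 0.3664
L = ρ/(1−ρ) = 0.3664/(1 − 0.3664) = 0.3664/0.6336 = 0.5782

Final: 0.5782


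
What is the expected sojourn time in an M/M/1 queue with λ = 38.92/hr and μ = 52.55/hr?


W = 1/(μ−λ) = 1/(52.55 − 38.92) = 1/13.63 = 0.07337 hr

Final: 0.07337 hr


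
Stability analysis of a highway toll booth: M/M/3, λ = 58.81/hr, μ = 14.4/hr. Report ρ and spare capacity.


Total capacity cμ = 3·14.4 = 43.20/hr
ρ = λ/(cμ) = 58.81/43.20 = 1.3613
Stable ⇔ ρ < 1: NO
Spare capacity = cμ − λ = 43.20 − 58.81 = -15.61/hr

Final: ρ = 1.3613; unstable; margin = -15.61/hr


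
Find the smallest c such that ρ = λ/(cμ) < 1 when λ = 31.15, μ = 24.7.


Stability requires cμ > λ ⇔ c > λ/μ.
λ/μ = 31.15/24.7 = 1.2611
Minimum integer c = ⌊1.2611⌋ + 1 = 2
Check: 2·24.7 = 49.40 > 31.15, while 1·24.7 = 24.70 ≤ 31.15

Final: 2 servers


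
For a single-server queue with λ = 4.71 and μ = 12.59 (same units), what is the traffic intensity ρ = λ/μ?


ρ = λ/μ = 4.71/12.59 = 0.3741

Final: 0.3741


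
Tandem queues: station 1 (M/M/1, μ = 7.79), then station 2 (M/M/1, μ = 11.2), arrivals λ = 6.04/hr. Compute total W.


Each node sees arrival rate λ = 6.04/hr (tandem ⇒ throughput preserved).
W₁ = 1/(μ₁−λ) = 1/(7.79−6.04) = 0.57143 hr
W₂ = 1/(μ₂−λ) = 1/(11.2−6.04) = 0.19380 hr
W_total = W₁ + W₂ = 0.57143 + 0.19380 = 0.76523 hr

Final: 0.76523 hr


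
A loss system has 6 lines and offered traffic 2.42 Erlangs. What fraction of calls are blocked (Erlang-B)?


B(c,a) = (a^c/c!) / Σ_{k=0}^{c} a^k/k!
a^6/6! = 0.278971
Σ terms (k=0..6): 1.00000 + 2.42000 + 2.92820 + 2.36208 + 1.42906 + 0.69166 + 0.27897 = 11.109977
B = 0.278971/11.109977 = 0.025110

Final: 0.025110


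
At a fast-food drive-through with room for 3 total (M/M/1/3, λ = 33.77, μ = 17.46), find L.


ρ = 33.77/17.46 = 1.9341
L = ρ[1 − (K+1)ρ^K + Kρ^(K+1)] / [(1−ρ)(1−ρ^(K+1))]
Numerator: 1.9341·(1 − 4·7.235365 + 3·13.994175) = 27.157312
Denominator: (-0.9341)·(-12.994175) = 12.138315
L = 27.157312/12.138315 = 2.2373

Final: 2.2373


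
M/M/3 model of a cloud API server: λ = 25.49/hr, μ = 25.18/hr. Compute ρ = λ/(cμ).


ρ = λ/(cμ) = 25.49/(3·25.18) = 25.49/75.54 = 0.3374

Final: 0.3374


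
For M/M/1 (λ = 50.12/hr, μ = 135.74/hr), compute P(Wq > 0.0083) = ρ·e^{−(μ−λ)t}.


ρ = 50.12/135.74 = 0.3692
P(Wq > t) = ρ·e^{−(μ−λ)t} = 0.3692·e^{−0.7106}
= 0.3692·0.491327 = 0.181415

Final: 0.181415


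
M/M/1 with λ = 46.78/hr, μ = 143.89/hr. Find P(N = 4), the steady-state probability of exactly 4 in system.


ρ = 46.78/143.89 = 0.3251
P_n = (1−ρ)·ρ^n = (1 − 0.3251)·0.3251^4 = 0.6749·0.011172 = 0.007540

Final: 0.007540


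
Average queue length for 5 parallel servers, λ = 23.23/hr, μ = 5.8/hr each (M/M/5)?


a = λ/μ = 4.0052; ρ = a/5 = 0.8010
P₀ = 0.012883
Lq = P₀·a^c·ρ / (c!·(1−ρ)²) = 0.012883·1030.63783·0.8010/(120·0.03959)
= 2.23889

Final: 2.23889


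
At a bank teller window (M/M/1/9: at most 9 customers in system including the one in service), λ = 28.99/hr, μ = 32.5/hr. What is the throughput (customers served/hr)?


ρ = 0.8920; P_K = (1−ρ)ρ^9/(1−ρ^10) = 0.056688
λ_eff = λ(1 − P_K) = 28.99·(1 − 0.056688) = 28.99·0.943312 = 27.3466 /hr

Final: 27.3466 /hr


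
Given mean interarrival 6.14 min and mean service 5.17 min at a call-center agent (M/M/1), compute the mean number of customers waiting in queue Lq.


λ = 60/6.14 = 9.7720 /hr
μ = 60/5.17 = 11.6054 /hr
ρ = λ/μ = 9.7720/11.6054 = 0.8420
Lq = ρ²/(1−ρ) = 0.7090/0.1580 = 4.4879

Final: 4.4879


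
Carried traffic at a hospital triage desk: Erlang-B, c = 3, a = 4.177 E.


B(3,4.177) = 0.466322 (Erlang-B)
Carried load = a(1 − B) = 4.177·(1 − 0.466322) = 4.177·0.533678 = 2.2292 E

Final: 2.2292 Erlangs


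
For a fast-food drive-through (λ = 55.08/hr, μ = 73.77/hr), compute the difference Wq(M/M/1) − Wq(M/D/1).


ρ = 55.08/73.77 = 0.7466
Wq(M/M/1) = ρ/(μ−λ) = 0.7466/18.69 = 0.03995 hr
Wq(M/D/1) = ρ/(2(μ−λ)) = 0.01997 hr
Savings = 0.03995 − 0.01997 = 0.01997 hr

Final: 0.01997 hr


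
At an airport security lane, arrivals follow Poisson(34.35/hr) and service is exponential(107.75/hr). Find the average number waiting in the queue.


ρ = 34.35/107.75 = 0.3188
Lq = ρ²/(1−ρ) = 0.1016/0.6812 = 0.1492

Final: 0.1492


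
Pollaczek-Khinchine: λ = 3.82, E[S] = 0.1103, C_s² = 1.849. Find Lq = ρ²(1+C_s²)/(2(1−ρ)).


ρ = λ·E[S] = 3.82·0.1103 = 0.4213
Lq = ρ²(1+C_s²)/(2(1−ρ)) = 0.1775·(1+1.849)/(2·0.5787)
= 0.1775·2.8490/1.1573 = 0.43704

Final: 0.43704


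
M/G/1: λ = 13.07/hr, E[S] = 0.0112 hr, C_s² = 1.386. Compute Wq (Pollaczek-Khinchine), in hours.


ρ = λ·E[S] = 13.07·0.0112 = 0.1464
E[S²] = E[S]²(1+C_s²) = 0.0112²·(1+1.386) = 0.0002993
Wq = λ·E[S²]/(2(1−ρ)) = 13.07·0.0002993/(2·0.8536) = 0.002291 hr

Final: 0.002291 hr


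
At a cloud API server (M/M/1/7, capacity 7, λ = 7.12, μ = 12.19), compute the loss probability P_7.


ρ = λ/μ = 7.12/12.19 = 0.5841
P_K = (1−ρ)ρ^K/(1−ρ^(K+1)) = (0.4159·0.023192)/(1 − 0.013546)
= 0.009646/0.986454 = 0.009778

Final: 0.009778


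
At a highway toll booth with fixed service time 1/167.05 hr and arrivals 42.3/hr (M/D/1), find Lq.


ρ = 42.3/167.05 = 0.2532
M/D/1: Lq = ρ²/(2(1−ρ)) = 0.06412/(2·0.7468) = 0.04293

Final: 0.04293


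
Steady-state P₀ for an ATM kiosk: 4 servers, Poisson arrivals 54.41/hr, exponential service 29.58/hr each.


a = λ/μ = 54.41/29.58 = 1.8394; ρ = a/c = 0.4599
Σ_{k=0}^{3} a^k/k! (terms k=0..3) = 1.00000 + 1.83942 + 1.69173 + 1.03727 = 5.56842
Tail: a^4/(4!(1−ρ)) = 11.44781/(24·0.5401) = 0.88308
P₀ = 1/(5.56842 + 0.88308) = 1/6.45150 = 0.155003

Final: 0.155003


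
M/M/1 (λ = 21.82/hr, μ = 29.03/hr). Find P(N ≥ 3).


ρ = 21.82/29.03 = 0.7516
P(N ≥ n) = ρ^n = 0.7516^3 = 0.424642

Final: 0.424642


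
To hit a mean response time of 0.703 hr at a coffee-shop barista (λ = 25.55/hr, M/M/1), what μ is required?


W = 1/(μ−λ) ⇒ μ − λ = 1/W = 1/0.703 = 1.4225
μ = λ + 1/W = 25.55 + 1.4225 = 26.9725 per hr

Final: 26.9725 /hr


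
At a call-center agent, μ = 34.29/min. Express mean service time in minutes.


Mean service time = 1/μ = 1/34.29 minute = 0.02916 minute
In minutes: 0.02916 × 1 = 0.02916 min

Final: 0.02916 min


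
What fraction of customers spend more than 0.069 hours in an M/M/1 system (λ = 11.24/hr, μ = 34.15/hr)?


W ~ Exponential(μ−λ) for M/M/1.
μ − λ = 34.15 − 11.24 = 22.9100
P(W > t) = e^{−(μ−λ)t} = e^{−1.5808} = 0.205812

Final: 0.205812


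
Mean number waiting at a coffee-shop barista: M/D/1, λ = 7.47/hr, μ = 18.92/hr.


ρ = 7.47/18.92 = 0.3948
M/D/1: Lq = ρ²/(2(1−ρ)) = 0.1559/(2·0.6052) = 0.12879

Final: 0.12879


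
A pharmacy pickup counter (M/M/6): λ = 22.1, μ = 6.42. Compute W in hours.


a = 3.4424; ρ = 0.5737; P₀ = 0.030801
Lq = P₀·a^c·ρ/(c!(1−ρ)²) = 0.22475
Wq = Lq/λ = 0.22475/22.1 = 0.01017 hr
W = Wq + 1/μ = 0.01017 + 0.15576 = 0.16593 hr

Final: 0.16593 hr


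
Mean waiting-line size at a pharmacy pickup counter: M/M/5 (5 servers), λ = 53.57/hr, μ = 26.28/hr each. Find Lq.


a = λ/μ = 2.0384; ρ = a/5 = 0.4077
P₀ = 0.129161
Lq = P₀·a^c·ρ / (c!·(1−ρ)²) = 0.129161·35.19504·0.4077/(120·0.35084)
= 0.04402

Final: 0.04402


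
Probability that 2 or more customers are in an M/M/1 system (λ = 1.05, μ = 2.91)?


ρ = 1.05/2.91 = 0.3608
P(N ≥ n) = ρ^n = 0.3608^2 = 0.130194

Final: 0.130194


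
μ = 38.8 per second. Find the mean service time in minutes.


Mean service time = 1/μ = 1/38.8 second = 0.02577 second
In minutes: 0.02577 × 0.0166667 = 0.0004296 min

Final: 0.0004296 min


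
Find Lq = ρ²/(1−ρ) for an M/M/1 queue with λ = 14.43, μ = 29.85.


ρ = 14.43/29.85 = 0.4834
Lq = ρ²/(1−ρ) = 0.2337/0.5166 = 0.4524

Final: 0.4524


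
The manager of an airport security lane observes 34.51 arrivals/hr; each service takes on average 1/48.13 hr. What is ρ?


ρ = λ/μ = 34.51/48.13 = 0.7170

Final: 0.7170


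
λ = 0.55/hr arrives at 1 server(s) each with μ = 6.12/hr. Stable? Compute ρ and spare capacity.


Total capacity cμ = 1·6.12 = 6.12/hr
ρ = λ/(cμ) = 0.55/6.12 = 0.08987
Stable ⇔ ρ < 1: YES
Spare capacity = cμ − λ = 6.12 − 0.55 = 5.57/hr

Final: ρ = 0.08987; stable; margin = 5.57/hr


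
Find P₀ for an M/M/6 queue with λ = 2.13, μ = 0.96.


a = λ/μ = 2.13/0.96 = 2.2188; ρ = a/c = 0.3698
Σ_{k=0}^{5} a^k/k! (terms k=0..5) = 1.00000 + 2.21875 + 2.46143 + 1.82043 + 1.00977 + 0.44809 = 8.95846
Tail: a^6/(6!(1−ρ)) = 119.30269/(720·0.6302) = 0.26293
P₀ = 1/(8.95846 + 0.26293) = 1/9.22139 = 0.108444

Final: 0.108444


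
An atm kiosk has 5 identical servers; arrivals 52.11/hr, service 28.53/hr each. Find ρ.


ρ = λ/(cμ) = 52.11/(5·28.53) = 52.11/142.65 = 0.3653

Final: 0.3653


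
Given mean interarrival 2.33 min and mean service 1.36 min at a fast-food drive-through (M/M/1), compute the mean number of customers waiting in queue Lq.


λ = 60/2.33 = 25.7511 /hr
μ = 60/1.36 = 44.1176 /hr
ρ = λ/μ = 25.7511/44.1176 = 0.5837
Lq = ρ²/(1−ρ) = 0.3407/0.4163 = 0.8184

Final: 0.8184


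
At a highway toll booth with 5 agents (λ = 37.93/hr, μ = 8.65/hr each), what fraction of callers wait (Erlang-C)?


a = λ/μ = 4.3850; ρ = a/5 = 0.8770
P₀ = 0.006481 (from M/M/c formula)
C(c,a) = [a^c/(c!(1−ρ))]·P₀ = [1621.18910/(120·0.1230)]·0.006481
= 109.83150·0.006481 = 0.711862

Final: 0.711862


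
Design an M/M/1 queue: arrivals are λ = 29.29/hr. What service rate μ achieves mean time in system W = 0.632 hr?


W = 1/(μ−λ) ⇒ μ − λ = 1/W = 1/0.632 = 1.5823
μ = λ + 1/W = 29.29 + 1.5823 = 30.8723 per hr

Final: 30.8723 /hr


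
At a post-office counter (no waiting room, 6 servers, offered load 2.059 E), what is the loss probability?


B(c,a) = (a^c/c!) / Σ_{k=0}^{c} a^k/k!
a^6/6! = 0.105829
Σ terms (k=0..6): 1.00000 + 2.05900 + 2.11974 + 1.45485 + 0.74888 + 0.30839 + 0.10583 = 7.796692
B = 0.105829/7.796692 = 0.013574

Final: 0.013574


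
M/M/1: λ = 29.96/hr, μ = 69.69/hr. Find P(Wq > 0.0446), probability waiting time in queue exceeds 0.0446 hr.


ρ = 29.96/69.69 = 0.4299
P(Wq > t) = ρ·e^{−(μ−λ)t} = 0.4299·e^{−1.7720}
= 0.4299·0.170000 = 0.073084

Final: 0.073084


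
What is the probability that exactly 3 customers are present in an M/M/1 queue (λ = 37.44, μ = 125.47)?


ρ = 37.44/125.47 = 0.2984
P_n = (1−ρ)·ρ^n = (1 − 0.2984)·0.2984^3 = 0.7016·0.026570 = 0.018641

Final: 0.018641


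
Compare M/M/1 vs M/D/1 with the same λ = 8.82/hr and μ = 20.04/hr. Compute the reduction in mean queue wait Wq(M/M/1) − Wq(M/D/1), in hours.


ρ = 8.82/20.04 = 0.4401
Wq(M/M/1) = ρ/(μ−λ) = 0.4401/11.22 = 0.03923 hr
Wq(M/D/1) = ρ/(2(μ−λ)) = 0.01961 hr
Savings = 0.03923 − 0.01961 = 0.01961 hr

Final: 0.01961 hr


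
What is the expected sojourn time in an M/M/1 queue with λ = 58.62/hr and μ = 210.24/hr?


W = 1/(μ−λ) = 1/(210.24 − 58.62) = 1/151.62 = 0.006595 hr

Final: 0.006595 hr


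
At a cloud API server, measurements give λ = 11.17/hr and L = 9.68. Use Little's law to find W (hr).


W = L/λ = 9.68/11.17 = 0.8666 hr

Final: 0.8666 hr


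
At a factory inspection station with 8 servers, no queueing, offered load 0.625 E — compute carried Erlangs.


B(8,0.625) = 0.0000003091 (Erlang-B)
Carried load = a(1 − B) = 0.625·(1 − 0.0000003091) = 0.625·1.000000 = 0.6250 E

Final: 0.6250 Erlangs


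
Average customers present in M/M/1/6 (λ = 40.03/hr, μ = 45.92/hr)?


ρ = 40.03/45.92 = 0.8717
L = ρ[1 − (K+1)ρ^K + Kρ^(K+1)] / [(1−ρ)(1−ρ^(K+1))]
Numerator: 0.8717·(1 − 7·0.438836 + 6·0.382548) = 0.194777
Denominator: (0.1283)·(0.617452) = 0.079198
L = 0.194777/0.079198 = 2.4594

Final: 2.4594


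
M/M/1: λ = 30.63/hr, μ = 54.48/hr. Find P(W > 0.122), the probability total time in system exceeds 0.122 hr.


W ~ Exponential(μ−λ) for M/M/1.
μ − λ = 54.48 − 30.63 = 23.8500
P(W > t) = e^{−(μ−λ)t} = e^{−2.9097} = 0.054492

Final: 0.054492


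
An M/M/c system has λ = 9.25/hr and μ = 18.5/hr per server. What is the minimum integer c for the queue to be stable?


Stability requires cμ > λ ⇔ c > λ/μ.
λ/μ = 9.25/18.5 = 0.5000
Minimum integer c = ⌊0.5000⌋ + 1 = 1
Check: 1·18.5 = 18.50 > 9.25, while 0·18.5 = 0.00 ≤ 9.25

Final: 1 servers


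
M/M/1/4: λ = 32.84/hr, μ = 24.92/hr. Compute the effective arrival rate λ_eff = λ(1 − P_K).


ρ = 1.3178; P_K = (1−ρ)ρ^4/(1−ρ^5) = 0.322250
λ_eff = λ(1 − P_K) = 32.84·(1 − 0.322250) = 32.84·0.677750 = 22.2573 /hr

Final: 22.2573 /hr


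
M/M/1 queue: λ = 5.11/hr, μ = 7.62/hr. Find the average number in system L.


ρ = λ/μ = 5.11/7.62 = 0.6706
L = ρ/(1−ρ) = 0.6706/(1 − 0.6706) = 0.6706/0.3294 = 2.0359

Final: 2.0359


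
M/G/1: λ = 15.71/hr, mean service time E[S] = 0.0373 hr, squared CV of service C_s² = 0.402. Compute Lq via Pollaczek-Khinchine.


ρ = λ·E[S] = 15.71·0.0373 = 0.5860
Lq = ρ²(1+C_s²)/(2(1−ρ)) = 0.3434·(1+0.402)/(2·0.4140)
= 0.3434·1.4020/0.8280 = 0.58139

Final: 0.58139


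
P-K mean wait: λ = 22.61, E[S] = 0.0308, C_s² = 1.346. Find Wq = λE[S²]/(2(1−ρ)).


ρ = λ·E[S] = 22.61·0.0308 = 0.6964
E[S²] = E[S]²(1+C_s²) = 0.0308²·(1+1.346) = 0.002226
Wq = λ·E[S²]/(2(1−ρ)) = 22.61·0.002226/(2·0.3036) = 0.08287 hr

Final: 0.08287 hr


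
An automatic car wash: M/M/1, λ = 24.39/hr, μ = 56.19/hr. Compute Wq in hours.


ρ = 24.39/56.19 = 0.4341
Wq = ρ/(μ−λ) = 0.4341/(56.19 − 24.39) = 0.4341/31.80 = 0.01365 hr

Final: 0.01365 hr


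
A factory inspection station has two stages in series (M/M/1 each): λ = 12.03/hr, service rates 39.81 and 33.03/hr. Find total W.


Each node sees arrival rate λ = 12.03/hr (tandem ⇒ throughput preserved).
W₁ = 1/(μ₁−λ) = 1/(39.81−12.03) = 0.03600 hr
W₂ = 1/(μ₂−λ) = 1/(33.03−12.03) = 0.04762 hr
W_total = W₁ + W₂ = 0.03600 + 0.04762 = 0.08362 hr

Final: 0.08362 hr


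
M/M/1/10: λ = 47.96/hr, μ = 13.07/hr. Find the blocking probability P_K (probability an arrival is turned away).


ρ = λ/μ = 47.96/13.07 = 3.6695
P_K = (1−ρ)ρ^K/(1−ρ^(K+1)) = (-2.6695·442624.927329)/(1 − 1624199.809846)
= -1181574.882517/-1624198.809846 = 0.727482

Final: 0.727482


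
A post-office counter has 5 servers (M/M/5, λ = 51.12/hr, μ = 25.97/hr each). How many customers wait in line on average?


a = λ/μ = 1.9684; ρ = a/5 = 0.3937
P₀ = 0.138722
Lq = P₀·a^c·ρ / (c!·(1−ρ)²) = 0.138722·29.55252·0.3937/(120·0.36762)
= 0.03659

Final: 0.03659


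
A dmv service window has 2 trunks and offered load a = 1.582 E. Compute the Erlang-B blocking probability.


B(c,a) = (a^c/c!) / Σ_{k=0}^{c} a^k/k!
a^2/2! = 1.251362
Σ terms (k=0..2): 1.00000 + 1.58200 + 1.25136 = 3.833362
B = 1.251362/3.833362 = 0.326440

Final: 0.326440


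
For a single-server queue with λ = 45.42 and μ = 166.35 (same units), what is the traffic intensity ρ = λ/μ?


ρ = λ/μ = 45.42/166.35 = 0.2730

Final: 0.2730


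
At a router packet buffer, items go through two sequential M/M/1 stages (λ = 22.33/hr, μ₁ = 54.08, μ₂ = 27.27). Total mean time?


Each node sees arrival rate λ = 22.33/hr (tandem ⇒ throughput preserved).
W₁ = 1/(μ₁−λ) = 1/(54.08−22.33) = 0.03150 hr
W₂ = 1/(μ₂−λ) = 1/(27.27−22.33) = 0.20243 hr
W_total = W₁ + W₂ = 0.03150 + 0.20243 = 0.23393 hr

Final: 0.23393 hr


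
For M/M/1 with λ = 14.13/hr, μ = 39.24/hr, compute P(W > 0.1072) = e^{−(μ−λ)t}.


W ~ Exponential(μ−λ) for M/M/1.
μ − λ = 39.24 − 14.13 = 25.1100
P(W > t) = e^{−(μ−λ)t} = e^{−2.6918} = 0.067759

Final: 0.067759


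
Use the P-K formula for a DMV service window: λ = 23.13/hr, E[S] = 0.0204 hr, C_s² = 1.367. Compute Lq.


ρ = λ·E[S] = 23.13·0.0204 = 0.4719
Lq = ρ²(1+C_s²)/(2(1−ρ)) = 0.2226·(1+1.367)/(2·0.5281)
= 0.2226·2.3670/1.0563 = 0.49891

Final: 0.49891


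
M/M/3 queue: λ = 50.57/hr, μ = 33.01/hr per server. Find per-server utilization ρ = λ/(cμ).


ρ = λ/(cμ) = 50.57/(3·33.01) = 50.57/99.03 = 0.5107

Final: 0.5107


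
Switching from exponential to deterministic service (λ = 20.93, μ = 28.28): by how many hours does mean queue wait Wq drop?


ρ = 20.93/28.28 = 0.7401
Wq(M/M/1) = ρ/(μ−λ) = 0.7401/7.35 = 0.10069 hr
Wq(M/D/1) = ρ/(2(μ−λ)) = 0.05035 hr
Savings = 0.10069 − 0.05035 = 0.05035 hr

Final: 0.05035 hr


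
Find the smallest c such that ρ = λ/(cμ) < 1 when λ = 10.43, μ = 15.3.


Stability requires cμ > λ ⇔ c > λ/μ.
λ/μ = 10.43/15.3 = 0.6817
Minimum integer c = ⌊0.6817⌋ + 1 = 1
Check: 1·15.3 = 15.30 > 10.43, while 0·15.3 = 0.00 ≤ 10.43

Final: 1 servers


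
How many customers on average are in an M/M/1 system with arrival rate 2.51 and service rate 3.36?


ρ = λ/μ = 2.51/3.36 = 0.7470
L = ρ/(1−ρ) = 0.7470/(1 − 0.7470) = 0.7470/0.2530 = 2.9529

Final: 2.9529


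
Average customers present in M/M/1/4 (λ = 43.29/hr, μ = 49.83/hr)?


ρ = 43.29/49.83 = 0.8688
L = ρ[1 − (K+1)ρ^K + Kρ^(K+1)] / [(1−ρ)(1−ρ^(K+1))]
Numerator: 0.8688·(1 − 5·0.569622 + 4·0.494861) = 0.114098
Denominator: (0.1312)·(0.505139) = 0.066298
L = 0.114098/0.066298 = 1.7210

Final: 1.7210


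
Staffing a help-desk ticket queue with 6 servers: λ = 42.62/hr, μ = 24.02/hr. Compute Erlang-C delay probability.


a = λ/μ = 1.7744; ρ = a/6 = 0.2957
P₀ = 0.169472 (from M/M/c formula)
C(c,a) = [a^c/(c!(1−ρ))]·P₀ = [31.20633/(720·0.7043)]·0.169472
= 0.06154·0.169472 = 0.010430

Final: 0.010430


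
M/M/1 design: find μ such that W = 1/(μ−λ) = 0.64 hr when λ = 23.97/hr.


W = 1/(μ−λ) ⇒ μ − λ = 1/W = 1/0.64 = 1.5625
μ = λ + 1/W = 23.97 + 1.5625 = 25.5325 per hr

Final: 25.5325 /hr


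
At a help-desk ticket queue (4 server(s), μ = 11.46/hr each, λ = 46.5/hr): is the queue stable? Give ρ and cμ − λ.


Total capacity cμ = 4·11.46 = 45.84/hr
ρ = λ/(cμ) = 46.5/45.84 = 1.0144
Stable ⇔ ρ < 1: NO
Spare capacity = cμ − λ = 45.84 − 46.5 = -0.66/hr

Final: ρ = 1.0144; unstable; margin = -0.66/hr


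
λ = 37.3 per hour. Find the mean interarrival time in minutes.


Mean interarrival time = 1/λ = 1/37.3 hour = 0.02681 hour
In minutes: 0.02681 × 60 = 1.6086 min

Final: 1.6086 min


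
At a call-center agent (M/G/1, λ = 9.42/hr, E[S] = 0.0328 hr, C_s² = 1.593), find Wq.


ρ = λ·E[S] = 9.42·0.0328 = 0.3090
E[S²] = E[S]²(1+C_s²) = 0.0328²·(1+1.593) = 0.002790
Wq = λ·E[S²]/(2(1−ρ)) = 9.42·0.002790/(2·0.6910) = 0.01901 hr

Final: 0.01901 hr


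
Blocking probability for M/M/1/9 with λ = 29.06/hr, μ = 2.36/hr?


ρ = λ/μ = 29.06/2.36 = 12.3136
P_K = (1−ρ)ρ^K/(1−ρ^(K+1)) = (-11.3136·6508073707.671843)/(1 − 80137551671.586334)
= -73629477963.914490/-80137551670.586334 = 0.918789

Final: 0.918789


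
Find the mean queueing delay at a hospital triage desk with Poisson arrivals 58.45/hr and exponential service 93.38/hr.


ρ = 58.45/93.38 = 0.6259
Wq = ρ/(μ−λ) = 0.6259/(93.38 − 58.45) = 0.6259/34.93 = 0.01792 hr

Final: 0.01792 hr


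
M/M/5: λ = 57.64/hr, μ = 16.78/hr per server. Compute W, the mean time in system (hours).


a = 3.4350; ρ = 0.6870; P₀ = 0.028070
Lq = P₀·a^c·ρ/(c!(1−ρ)²) = 0.78456
Wq = Lq/λ = 0.78456/57.64 = 0.01361 hr
W = Wq + 1/μ = 0.01361 + 0.05959 = 0.07321 hr

Final: 0.07321 hr


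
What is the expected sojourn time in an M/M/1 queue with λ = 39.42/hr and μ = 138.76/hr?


W = 1/(μ−λ) = 1/(138.76 − 39.42) = 1/99.34 = 0.01007 hr

Final: 0.01007 hr


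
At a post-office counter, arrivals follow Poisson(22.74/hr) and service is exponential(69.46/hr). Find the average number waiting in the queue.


ρ = 22.74/69.46 = 0.3274
Lq = ρ²/(1−ρ) = 0.1072/0.6726 = 0.1593

Final: 0.1593


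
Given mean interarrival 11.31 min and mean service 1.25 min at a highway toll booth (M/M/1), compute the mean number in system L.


λ = 60/11.31 = 5.3050 /hr
μ = 60/1.25 = 48.0000 /hr
ρ = λ/μ = 5.3050/48.0000 = 0.1105
L = ρ/(1−ρ) = 0.1105/0.8895 = 0.1243

Final: 0.1243


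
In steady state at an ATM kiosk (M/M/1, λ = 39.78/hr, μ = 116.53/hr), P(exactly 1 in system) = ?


ρ = 39.78/116.53 = 0.3414
P_n = (1−ρ)·ρ^n = (1 − 0.3414)·0.3414^1 = 0.6586·0.341371 = 0.224837

Final: 0.224837


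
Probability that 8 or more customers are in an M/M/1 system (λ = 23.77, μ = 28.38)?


ρ = 23.77/28.38 = 0.8376
P(N ≥ n) = ρ^n = 0.8376^8 = 0.242178

Final: 0.242178


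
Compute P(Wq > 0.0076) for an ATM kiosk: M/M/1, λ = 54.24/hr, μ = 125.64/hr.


ρ = 54.24/125.64 = 0.4317
P(Wq > t) = ρ·e^{−(μ−λ)t} = 0.4317·e^{−0.5426}
= 0.4317·0.581212 = 0.250915

Final: 0.250915


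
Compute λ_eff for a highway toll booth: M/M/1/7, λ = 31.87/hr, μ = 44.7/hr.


ρ = 0.7130; P_K = (1−ρ)ρ^7/(1−ρ^8) = 0.028804
λ_eff = λ(1 − P_K) = 31.87·(1 − 0.028804) = 31.87·0.971196 = 30.9520 /hr

Final: 30.9520 /hr


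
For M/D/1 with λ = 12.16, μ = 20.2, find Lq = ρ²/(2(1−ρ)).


ρ = 12.16/20.2 = 0.6020
M/D/1: Lq = ρ²/(2(1−ρ)) = 0.3624/(2·0.3980) = 0.45523

Final: 0.45523


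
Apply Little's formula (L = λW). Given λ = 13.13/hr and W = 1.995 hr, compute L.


L = λW = 13.13·1.995 = 26.1944

Final: 26.1944


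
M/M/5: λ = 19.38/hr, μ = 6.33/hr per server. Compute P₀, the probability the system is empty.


a = λ/μ = 19.38/6.33 = 3.0616; ρ = a/c = 0.6123
Σ_{k=0}^{4} a^k/k! (terms k=0..4) = 1.00000 + 3.06161 + 4.68673 + 4.78298 + 3.66091 = 17.19224
Tail: a^5/(5!(1−ρ)) = 268.99878/(120·0.3877) = 5.78227
P₀ = 1/(17.19224 + 5.78227) = 1/22.97451 = 0.043527

Final: 0.043527


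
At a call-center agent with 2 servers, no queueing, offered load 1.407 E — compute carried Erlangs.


B(2,1.407) = 0.291397 (Erlang-B)
Carried load = a(1 − B) = 1.407·(1 − 0.291397) = 1.407·0.708603 = 0.9970 E

Final: 0.9970 Erlangs


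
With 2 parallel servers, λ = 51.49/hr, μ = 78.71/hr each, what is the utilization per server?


ρ = λ/(cμ) = 51.49/(2·78.71) = 51.49/157.42 = 0.3271

Final: 0.3271


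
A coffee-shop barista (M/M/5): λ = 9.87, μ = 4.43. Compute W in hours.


a = 2.2280; ρ = 0.4456; P₀ = 0.106325
Lq = P₀·a^c·ρ/(c!(1−ρ)²) = 0.07052
Wq = Lq/λ = 0.07052/9.87 = 0.007145 hr
W = Wq + 1/μ = 0.007145 + 0.22573 = 0.23288 hr

Final: 0.23288 hr


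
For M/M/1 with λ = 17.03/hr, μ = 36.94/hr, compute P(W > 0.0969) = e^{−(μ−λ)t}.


W ~ Exponential(μ−λ) for M/M/1.
μ − λ = 36.94 − 17.03 = 19.9100
P(W > t) = e^{−(μ−λ)t} = e^{−1.9293} = 0.145253

Final: 0.145253


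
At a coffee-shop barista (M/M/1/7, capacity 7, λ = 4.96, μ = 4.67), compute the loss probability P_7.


ρ = λ/μ = 4.96/4.67 = 1.0621
P_K = (1−ρ)ρ^K/(1−ρ^(K+1)) = (-0.06210·1.524592)/(1 − 1.619267)
= -0.094675/-0.619267 = 0.152882

Final: 0.152882


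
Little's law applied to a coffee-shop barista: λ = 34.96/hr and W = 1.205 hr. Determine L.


L = λW = 34.96·1.205 = 42.1268

Final: 42.1268


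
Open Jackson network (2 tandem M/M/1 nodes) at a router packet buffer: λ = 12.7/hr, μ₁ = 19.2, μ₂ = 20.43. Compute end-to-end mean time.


Each node sees arrival rate λ = 12.7/hr (tandem ⇒ throughput preserved).
W₁ = 1/(μ₁−λ) = 1/(19.2−12.7) = 0.15385 hr
W₂ = 1/(μ₂−λ) = 1/(20.43−12.7) = 0.12937 hr
W_total = W₁ + W₂ = 0.15385 + 0.12937 = 0.28321 hr

Final: 0.28321 hr


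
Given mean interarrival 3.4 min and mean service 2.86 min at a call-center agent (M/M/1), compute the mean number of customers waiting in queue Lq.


λ = 60/3.4 = 17.6471 /hr
μ = 60/2.86 = 20.9790 /hr
ρ = λ/μ = 17.6471/20.9790 = 0.8412
Lq = ρ²/(1−ρ) = 0.7076/0.1588 = 4.4551

Final: 4.4551


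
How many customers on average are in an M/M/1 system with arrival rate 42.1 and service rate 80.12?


ρ = λ/μ = 42.1/80.12 = 0.5255
L = ρ/(1−ρ) = 0.5255/(1 − 0.5255) = 0.5255/0.4745 = 1.1073

Final: 1.1073


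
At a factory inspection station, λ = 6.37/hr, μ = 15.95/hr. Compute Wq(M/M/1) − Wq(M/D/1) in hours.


ρ = 6.37/15.95 = 0.3994
Wq(M/M/1) = ρ/(μ−λ) = 0.3994/9.58 = 0.04169 hr
Wq(M/D/1) = ρ/(2(μ−λ)) = 0.02084 hr
Savings = 0.04169 − 0.02084 = 0.02084 hr

Final: 0.02084 hr


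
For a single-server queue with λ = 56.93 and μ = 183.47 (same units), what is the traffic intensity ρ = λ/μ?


ρ = λ/μ = 56.93/183.47 = 0.3103

Final: 0.3103


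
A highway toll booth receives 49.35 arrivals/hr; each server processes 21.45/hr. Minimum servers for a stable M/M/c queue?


Stability requires cμ > λ ⇔ c > λ/μ.
λ/μ = 49.35/21.45 = 2.3007
Minimum integer c = ⌊2.3007⌋ + 1 = 3
Check: 3·21.45 = 64.35 > 49.35, while 2·21.45 = 42.90 ≤ 49.35

Final: 3 servers


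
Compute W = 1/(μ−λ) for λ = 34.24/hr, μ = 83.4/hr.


W = 1/(μ−λ) = 1/(83.4 − 34.24) = 1/49.16 = 0.02034 hr

Final: 0.02034 hr


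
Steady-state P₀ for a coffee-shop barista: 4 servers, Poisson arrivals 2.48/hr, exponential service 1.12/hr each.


a = λ/μ = 2.48/1.12 = 2.2143; ρ = a/c = 0.5536
Σ_{k=0}^{3} a^k/k! (terms k=0..3) = 1.00000 + 2.21429 + 2.45153 + 1.80946 = 7.47528
Tail: a^4/(4!(1−ρ)) = 24.04001/(24·0.4464) = 2.24373
P₀ = 1/(7.47528 + 2.24373) = 1/9.71901 = 0.102891

Final: 0.102891
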